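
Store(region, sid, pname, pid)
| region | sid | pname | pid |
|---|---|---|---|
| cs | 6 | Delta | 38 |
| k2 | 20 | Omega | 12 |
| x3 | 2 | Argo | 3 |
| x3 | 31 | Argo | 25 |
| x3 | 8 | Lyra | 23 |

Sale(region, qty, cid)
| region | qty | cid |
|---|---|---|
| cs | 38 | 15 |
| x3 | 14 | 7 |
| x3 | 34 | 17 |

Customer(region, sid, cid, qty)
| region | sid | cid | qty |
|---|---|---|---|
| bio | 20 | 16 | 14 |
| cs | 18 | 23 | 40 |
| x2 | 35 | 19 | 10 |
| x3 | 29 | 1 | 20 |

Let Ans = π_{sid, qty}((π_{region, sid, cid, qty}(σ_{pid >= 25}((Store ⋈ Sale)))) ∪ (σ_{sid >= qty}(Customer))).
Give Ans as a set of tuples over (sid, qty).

Store ⋈ Sale (natural join on region): {(cs, 6, Delta, 38, 38, 15), (x3, 2, Argo, 3, 14, 7), (x3, 2, Argo, 3, 34, 17), (x3, 31, Argo, 25, 14, 7), (x3, 31, Argo, 25, 34, 17), (x3, 8, Lyra, 23, 14, 7), (x3, 8, Lyra, 23, 34, 17)}
σ[pid >= 25]: keep tuples satisfying pid >= 25 → {(cs, 6, Delta, 38, 38, 15), (x3, 31, Argo, 25, 14, 7), (x3, 31, Argo, 25, 34, 17)}
Keep only column(s) region, sid, cid, qty: {(cs, 6, 15, 38), (x3, 31, 17, 34), (x3, 31, 7, 14)}
σ[sid >= qty]: keep tuples satisfying sid >= qty → {(bio, 20, 16, 14), (x2, 35, 19, 10), (x3, 29, 1, 20)}
Union: {(cs, 6, 15, 38), (x3, 31, 17, 34), (x3, 31, 7, 14)} with {(bio, 20, 16, 14), (x2, 35, 19, 10), (x3, 29, 1, 20)} → {(bio, 20, 16, 14), (cs, 6, 15, 38), (x2, 35, 19, 10), (x3, 29, 1, 20), (x3, 31, 17, 34), (x3, 31, 7, 14)}
Keep only column(s) sid, qty: {(20, 14), (29, 20), (31, 14), (31, 34), (35, 10), (6, 38)}

{(20, 14), (29, 20), (31, 14), (31, 34), (35, 10), (6, 38)}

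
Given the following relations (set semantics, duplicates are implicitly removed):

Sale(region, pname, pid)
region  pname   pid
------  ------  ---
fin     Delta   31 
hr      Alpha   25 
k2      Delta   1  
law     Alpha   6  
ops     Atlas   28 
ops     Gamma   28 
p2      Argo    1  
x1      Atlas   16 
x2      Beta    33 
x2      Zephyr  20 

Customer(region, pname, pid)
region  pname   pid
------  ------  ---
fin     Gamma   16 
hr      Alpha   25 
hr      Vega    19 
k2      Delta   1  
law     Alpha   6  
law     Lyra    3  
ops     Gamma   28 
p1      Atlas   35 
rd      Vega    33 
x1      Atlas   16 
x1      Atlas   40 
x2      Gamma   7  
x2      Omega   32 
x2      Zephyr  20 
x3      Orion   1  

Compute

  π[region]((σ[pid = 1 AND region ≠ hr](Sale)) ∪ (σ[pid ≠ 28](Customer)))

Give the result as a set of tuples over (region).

Filtering on pid = 1 AND region ≠ hr leaves {(k2, Delta, 1), (p2, Argo, 1)}.
Filtering on pid ≠ 28 leaves {(fin, Gamma, 16), (hr, Alpha, 25), (hr, Vega, 19), (k2, Delta, 1), (law, Alpha, 6), (law, Lyra, 3), (p1, Atlas, 35), (rd, Vega, 33), (x1, Atlas, 16), (x1, Atlas, 40), (x2, Gamma, 7), (x2, Omega, 32), (x2, Zephyr, 20), (x3, Orion, 1)}.
Union: {(k2, Delta, 1), (p2, Argo, 1)} with {(fin, Gamma, 16), (hr, Alpha, 25), (hr, Vega, 19), (k2, Delta, 1), (law, Alpha, 6), (law, Lyra, 3), (p1, Atlas, 35), (rd, Vega, 33), (x1, Atlas, 16), (x1, Atlas, 40), (x2, Gamma, 7), (x2, Omega, 32), (x2, Zephyr, 20), (x3, Orion, 1)} → {(fin, Gamma, 16), (hr, Alpha, 25), (hr, Vega, 19), (k2, Delta, 1), (law, Alpha, 6), (law, Lyra, 3), (p1, Atlas, 35), (p2, Argo, 1), (rd, Vega, 33), (x1, Atlas, 16), (x1, Atlas, 40), (x2, Gamma, 7), (x2, Omega, 32), (x2, Zephyr, 20), (x3, Orion, 1)}
π_{region} gives {fin, hr, k2, law, p1, p2, rd, x1, x2, x3} (5 duplicate(s) eliminated).

{fin, hr, k2, law, p1, p2, rd, x1, x2, x3}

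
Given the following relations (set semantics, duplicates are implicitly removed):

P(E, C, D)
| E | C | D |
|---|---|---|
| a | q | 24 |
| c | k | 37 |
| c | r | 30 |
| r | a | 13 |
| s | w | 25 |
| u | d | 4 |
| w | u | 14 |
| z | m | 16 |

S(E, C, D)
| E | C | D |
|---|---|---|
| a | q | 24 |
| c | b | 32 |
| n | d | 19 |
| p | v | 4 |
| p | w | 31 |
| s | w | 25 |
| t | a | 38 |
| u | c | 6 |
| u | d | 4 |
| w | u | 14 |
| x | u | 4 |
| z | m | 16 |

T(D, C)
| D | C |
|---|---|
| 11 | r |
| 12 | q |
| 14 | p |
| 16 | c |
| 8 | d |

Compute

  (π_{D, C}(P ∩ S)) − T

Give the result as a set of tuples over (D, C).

Intersection: {(a, q, 24), (c, k, 37), (c, r, 30), (r, a, 13), (s, w, 25), (u, d, 4), (w, u, 14), (z, m, 16)} with {(a, q, 24), (c, b, 32), (n, d, 19), (p, v, 4), (p, w, 31), (s, w, 25), (t, a, 38), (u, c, 6), (u, d, 4), (w, u, 14), (x, u, 4), (z, m, 16)} → {(a, q, 24), (s, w, 25), (u, d, 4), (w, u, 14), (z, m, 16)}
Projecting to D, C: {(14, u), (16, m), (24, q), (25, w), (4, d)}
Difference: {(14, u), (16, m), (24, q), (25, w), (4, d)} with {(11, r), (12, q), (14, p), (16, c), (8, d)} → {(14, u), (16, m), (24, q), (25, w), (4, d)}

{(14, u), (16, m), (24, q), (25, w), (4, d)}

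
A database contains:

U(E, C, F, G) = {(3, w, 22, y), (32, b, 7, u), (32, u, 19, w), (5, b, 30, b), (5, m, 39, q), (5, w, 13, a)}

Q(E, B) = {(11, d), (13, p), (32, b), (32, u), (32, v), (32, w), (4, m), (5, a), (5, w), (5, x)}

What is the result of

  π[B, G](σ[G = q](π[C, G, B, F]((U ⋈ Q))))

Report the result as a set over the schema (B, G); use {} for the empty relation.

{(a, q), (w, q), (x, q)}

U ⋈ Q (natural join on E): {(32, b, 7, u, b), (32, b, 7, u, u), (32, b, 7, u, v), (32, b, 7, u, w), (32, u, 19, w, b), (32, u, 19, w, u), (32, u, 19, w, v), (32, u, 19, w, w), (5, b, 30, b, a), (5, b, 30, b, w), (5, b, 30, b, x), (5, m, 39, q, a), (5, m, 39, q, w), (5, m, 39, q, x), (5, w, 13, a, a), (5, w, 13, a, w), (5, w, 13, a, x)}
Projecting to C, G, B, F: {(b, b, a, 30), (b, b, w, 30), (b, b, x, 30), (b, u, b, 7), (b, u, u, 7), (b, u, v, 7), (b, u, w, 7), (m, q, a, 39), (m, q, w, 39), (m, q, x, 39), (u, w, b, 19), (u, w, u, 19), (u, w, v, 19), (u, w, w, 19), (w, a, a, 13), (w, a, w, 13), (w, a, x, 13)}
Selection G = q: {(m, q, a, 39), (m, q, w, 39), (m, q, x, 39)}
Projecting to B, G: {(a, q), (w, q), (x, q)}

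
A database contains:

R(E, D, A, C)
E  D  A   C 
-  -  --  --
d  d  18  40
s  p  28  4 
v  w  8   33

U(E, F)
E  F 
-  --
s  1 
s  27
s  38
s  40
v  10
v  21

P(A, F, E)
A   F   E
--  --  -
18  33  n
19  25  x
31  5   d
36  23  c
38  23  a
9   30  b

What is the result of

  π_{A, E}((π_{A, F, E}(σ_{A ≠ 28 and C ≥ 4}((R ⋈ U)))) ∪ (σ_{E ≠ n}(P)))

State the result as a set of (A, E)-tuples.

R ⋈ U (natural join on E): {(s, p, 28, 4, 1), (s, p, 28, 4, 27), (s, p, 28, 4, 38), (s, p, 28, 4, 40), (v, w, 8, 33, 10), (v, w, 8, 33, 21)}
σ[A ≠ 28 and C ≥ 4]: keep tuples satisfying A ≠ 28 and C ≥ 4 → {(v, w, 8, 33, 10), (v, w, 8, 33, 21)}
π_{A, F, E} gives {(8, 10, v), (8, 21, v)}.
σ[E ≠ n]: keep tuples satisfying E ≠ n → {(19, 25, x), (31, 5, d), (36, 23, c), (38, 23, a), (9, 30, b)}
Taking the union: {(19, 25, x), (31, 5, d), (36, 23, c), (38, 23, a), (8, 10, v), (8, 21, v), (9, 30, b)}
π_{A, E} gives {(19, x), (31, d), (36, c), (38, a), (8, v), (9, b)} (1 duplicate(s) eliminated).

{(19, x), (31, d), (36, c), (38, a), (8, v), (9, b)}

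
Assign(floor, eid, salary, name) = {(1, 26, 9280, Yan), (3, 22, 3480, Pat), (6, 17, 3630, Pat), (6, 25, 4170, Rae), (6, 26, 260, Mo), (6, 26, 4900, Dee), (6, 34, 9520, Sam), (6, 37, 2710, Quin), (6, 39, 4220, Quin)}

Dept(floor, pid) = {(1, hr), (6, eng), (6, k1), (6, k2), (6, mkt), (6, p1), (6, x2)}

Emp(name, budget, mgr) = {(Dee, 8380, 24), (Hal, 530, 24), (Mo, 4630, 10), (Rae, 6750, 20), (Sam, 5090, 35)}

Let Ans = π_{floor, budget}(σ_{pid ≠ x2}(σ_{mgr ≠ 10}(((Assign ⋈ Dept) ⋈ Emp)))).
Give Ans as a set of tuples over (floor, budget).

{(6, 5090), (6, 6750), (6, 8380)}

Joining Assign and Dept on floor yields {(1, 26, 9280, Yan, hr), (6, 17, 3630, Pat, eng), (6, 17, 3630, Pat, k1), (6, 17, 3630, Pat, k2), (6, 17, 3630, Pat, mkt), (6, 17, 3630, Pat, p1), (6, 17, 3630, Pat, x2), (6, 25, 4170, Rae, eng), (6, 25, 4170, Rae, k1), (6, 25, 4170, Rae, k2), (6, 25, 4170, Rae, mkt), (6, 25, 4170, Rae, p1), (6, 25, 4170, Rae, x2), (6, 26, 260, Mo, eng), (6, 26, 260, Mo, k1), (6, 26, 260, Mo, k2), (6, 26, 260, Mo, mkt), (6, 26, 260, Mo, p1), (6, 26, 260, Mo, x2), (6, 26, 4900, Dee, eng), (6, 26, 4900, Dee, k1), (6, 26, 4900, Dee, k2), (6, 26, 4900, Dee, mkt), (6, 26, 4900, Dee, p1), (6, 26, 4900, Dee, x2), (6, 34, 9520, Sam, eng), (6, 34, 9520, Sam, k1), (6, 34, 9520, Sam, k2), (6, 34, 9520, Sam, mkt), (6, 34, 9520, Sam, p1), (6, 34, 9520, Sam, x2), (6, 37, 2710, Quin, eng), (6, 37, 2710, Quin, k1), (6, 37, 2710, Quin, k2), (6, 37, 2710, Quin, mkt), (6, 37, 2710, Quin, p1), (6, 37, 2710, Quin, x2), (6, 39, 4220, Quin, eng), (6, 39, 4220, Quin, k1), (6, 39, 4220, Quin, k2), (6, 39, 4220, Quin, mkt), (6, 39, 4220, Quin, p1), (6, 39, 4220, Quin, x2)}.
Joining (Assign ⋈ Dept) and Emp on name yields {(6, 25, 4170, Rae, eng, 6750, 20), (6, 25, 4170, Rae, k1, 6750, 20), (6, 25, 4170, Rae, k2, 6750, 20), (6, 25, 4170, Rae, mkt, 6750, 20), (6, 25, 4170, Rae, p1, 6750, 20), (6, 25, 4170, Rae, x2, 6750, 20), (6, 26, 260, Mo, eng, 4630, 10), (6, 26, 260, Mo, k1, 4630, 10), (6, 26, 260, Mo, k2, 4630, 10), (6, 26, 260, Mo, mkt, 4630, 10), (6, 26, 260, Mo, p1, 4630, 10), (6, 26, 260, Mo, x2, 4630, 10), (6, 26, 4900, Dee, eng, 8380, 24), (6, 26, 4900, Dee, k1, 8380, 24), (6, 26, 4900, Dee, k2, 8380, 24), (6, 26, 4900, Dee, mkt, 8380, 24), (6, 26, 4900, Dee, p1, 8380, 24), (6, 26, 4900, Dee, x2, 8380, 24), (6, 34, 9520, Sam, eng, 5090, 35), (6, 34, 9520, Sam, k1, 5090, 35), (6, 34, 9520, Sam, k2, 5090, 35), (6, 34, 9520, Sam, mkt, 5090, 35), (6, 34, 9520, Sam, p1, 5090, 35), (6, 34, 9520, Sam, x2, 5090, 35)}.
σ[mgr ≠ 10]: keep tuples satisfying mgr ≠ 10 → {(6, 25, 4170, Rae, eng, 6750, 20), (6, 25, 4170, Rae, k1, 6750, 20), (6, 25, 4170, Rae, k2, 6750, 20), (6, 25, 4170, Rae, mkt, 6750, 20), (6, 25, 4170, Rae, p1, 6750, 20), (6, 25, 4170, Rae, x2, 6750, 20), (6, 26, 4900, Dee, eng, 8380, 24), (6, 26, 4900, Dee, k1, 8380, 24), (6, 26, 4900, Dee, k2, 8380, 24), (6, 26, 4900, Dee, mkt, 8380, 24), (6, 26, 4900, Dee, p1, 8380, 24), (6, 26, 4900, Dee, x2, 8380, 24), (6, 34, 9520, Sam, eng, 5090, 35), (6, 34, 9520, Sam, k1, 5090, 35), (6, 34, 9520, Sam, k2, 5090, 35), (6, 34, 9520, Sam, mkt, 5090, 35), (6, 34, 9520, Sam, p1, 5090, 35), (6, 34, 9520, Sam, x2, 5090, 35)}
σ[pid ≠ x2]: keep tuples satisfying pid ≠ x2 → {(6, 25, 4170, Rae, eng, 6750, 20), (6, 25, 4170, Rae, k1, 6750, 20), (6, 25, 4170, Rae, k2, 6750, 20), (6, 25, 4170, Rae, mkt, 6750, 20), (6, 25, 4170, Rae, p1, 6750, 20), (6, 26, 4900, Dee, eng, 8380, 24), (6, 26, 4900, Dee, k1, 8380, 24), (6, 26, 4900, Dee, k2, 8380, 24), (6, 26, 4900, Dee, mkt, 8380, 24), (6, 26, 4900, Dee, p1, 8380, 24), (6, 34, 9520, Sam, eng, 5090, 35), (6, 34, 9520, Sam, k1, 5090, 35), (6, 34, 9520, Sam, k2, 5090, 35), (6, 34, 9520, Sam, mkt, 5090, 35), (6, 34, 9520, Sam, p1, 5090, 35)}
π_{floor, budget} gives {(6, 5090), (6, 6750), (6, 8380)} (12 duplicate(s) eliminated).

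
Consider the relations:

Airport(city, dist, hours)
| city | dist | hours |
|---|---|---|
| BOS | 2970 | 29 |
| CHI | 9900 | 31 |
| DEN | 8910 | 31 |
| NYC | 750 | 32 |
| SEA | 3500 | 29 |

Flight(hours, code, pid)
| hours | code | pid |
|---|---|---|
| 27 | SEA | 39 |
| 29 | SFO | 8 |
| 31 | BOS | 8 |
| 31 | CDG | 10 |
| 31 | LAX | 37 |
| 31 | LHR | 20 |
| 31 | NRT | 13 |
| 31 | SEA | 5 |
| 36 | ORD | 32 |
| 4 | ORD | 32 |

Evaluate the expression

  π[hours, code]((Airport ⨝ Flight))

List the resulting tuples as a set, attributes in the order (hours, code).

Airport ⋈ Flight (natural join on hours): {(BOS, 2970, 29, SFO, 8), (CHI, 9900, 31, BOS, 8), (CHI, 9900, 31, CDG, 10), (CHI, 9900, 31, LAX, 37), (CHI, 9900, 31, LHR, 20), (CHI, 9900, 31, NRT, 13), (CHI, 9900, 31, SEA, 5), (DEN, 8910, 31, BOS, 8), (DEN, 8910, 31, CDG, 10), (DEN, 8910, 31, LAX, 37), (DEN, 8910, 31, LHR, 20), (DEN, 8910, 31, NRT, 13), (DEN, 8910, 31, SEA, 5), (SEA, 3500, 29, SFO, 8)}
Projecting to hours, code (7 duplicate(s) eliminated): {(29, SFO), (31, BOS), (31, CDG), (31, LAX), (31, LHR), (31, NRT), (31, SEA)}

{(29, SFO), (31, BOS), (31, CDG), (31, LAX), (31, LHR), (31, NRT), (31, SEA)}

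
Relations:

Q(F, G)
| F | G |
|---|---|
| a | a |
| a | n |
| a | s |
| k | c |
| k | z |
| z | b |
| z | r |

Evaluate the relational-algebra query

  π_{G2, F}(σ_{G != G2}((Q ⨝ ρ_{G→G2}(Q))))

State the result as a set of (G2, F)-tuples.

ρ[G→G2]: schema becomes (F, G2); tuples unchanged.
Natural join on F: {(a, a, a), (a, a, n), (a, a, s), (a, n, a), (a, n, n), (a, n, s), (a, s, a), (a, s, n), (a, s, s), (k, c, c), (k, c, z), (k, z, c), (k, z, z), (z, b, b), (z, b, r), (z, r, b), (z, r, r)}
σ[G != G2]: keep tuples satisfying G != G2 → {(a, a, n), (a, a, s), (a, n, a), (a, n, s), (a, s, a), (a, s, n), (k, c, z), (k, z, c), (z, b, r), (z, r, b)}
π_{G2, F} gives {(a, a), (b, z), (c, k), (n, a), (r, z), (s, a), (z, k)} (3 duplicate(s) eliminated).

{(a, a), (b, z), (c, k), (n, a), (r, z), (s, a), (z, k)}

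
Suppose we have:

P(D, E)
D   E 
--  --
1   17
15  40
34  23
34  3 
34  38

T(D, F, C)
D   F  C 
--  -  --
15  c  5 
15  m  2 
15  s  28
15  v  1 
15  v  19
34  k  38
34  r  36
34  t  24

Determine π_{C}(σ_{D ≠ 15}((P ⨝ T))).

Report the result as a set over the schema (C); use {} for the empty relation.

{24, 36, 38}

Joining P and T on D yields {(15, 40, c, 5), (15, 40, m, 2), (15, 40, s, 28), (15, 40, v, 1), (15, 40, v, 19), (34, 23, k, 38), (34, 23, r, 36), (34, 23, t, 24), (34, 3, k, 38), (34, 3, r, 36), (34, 3, t, 24), (34, 38, k, 38), (34, 38, r, 36), (34, 38, t, 24)}.
σ[D ≠ 15]: keep tuples satisfying D ≠ 15 → {(34, 23, k, 38), (34, 23, r, 36), (34, 23, t, 24), (34, 3, k, 38), (34, 3, r, 36), (34, 3, t, 24), (34, 38, k, 38), (34, 38, r, 36), (34, 38, t, 24)}
π[C]: project onto (C) (6 duplicate(s) eliminated) → {24, 36, 38}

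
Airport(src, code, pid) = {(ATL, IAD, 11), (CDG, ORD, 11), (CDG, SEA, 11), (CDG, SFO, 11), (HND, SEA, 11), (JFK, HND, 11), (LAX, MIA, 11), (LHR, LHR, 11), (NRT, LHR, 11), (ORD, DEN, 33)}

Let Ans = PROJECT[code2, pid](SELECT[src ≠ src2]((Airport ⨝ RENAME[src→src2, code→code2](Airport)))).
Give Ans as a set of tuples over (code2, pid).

{(HND, 11), (IAD, 11), (LHR, 11), (MIA, 11), (ORD, 11), (SEA, 11), (SFO, 11)}

ρ[src→src2, code→code2]: schema becomes (src2, code2, pid); tuples unchanged.
Airport ⋈ RENAME[src→src2, code→code2](Airport) (natural join on pid): {(ATL, IAD, 11, ATL, IAD), (ATL, IAD, 11, CDG, ORD), (ATL, IAD, 11, CDG, SEA), (ATL, IAD, 11, CDG, SFO), (ATL, IAD, 11, HND, SEA), (ATL, IAD, 11, JFK, HND), (ATL, IAD, 11, LAX, MIA), (ATL, IAD, 11, LHR, LHR), (ATL, IAD, 11, NRT, LHR), (CDG, ORD, 11, ATL, IAD), (CDG, ORD, 11, CDG, ORD), (CDG, ORD, 11, CDG, SEA), (CDG, ORD, 11, CDG, SFO), (CDG, ORD, 11, HND, SEA), (CDG, ORD, 11, JFK, HND), (CDG, ORD, 11, LAX, MIA), (CDG, ORD, 11, LHR, LHR), (CDG, ORD, 11, NRT, LHR), (CDG, SEA, 11, ATL, IAD), (CDG, SEA, 11, CDG, ORD), (CDG, SEA, 11, CDG, SEA), (CDG, SEA, 11, CDG, SFO), (CDG, SEA, 11, HND, SEA), (CDG, SEA, 11, JFK, HND), (CDG, SEA, 11, LAX, MIA), (CDG, SEA, 11, LHR, LHR), (CDG, SEA, 11, NRT, LHR), (CDG, SFO, 11, ATL, IAD), (CDG, SFO, 11, CDG, ORD), (CDG, SFO, 11, CDG, SEA), (CDG, SFO, 11, CDG, SFO), (CDG, SFO, 11, HND, SEA), (CDG, SFO, 11, JFK, HND), (CDG, SFO, 11, LAX, MIA), (CDG, SFO, 11, LHR, LHR), (CDG, SFO, 11, NRT, LHR), (HND, SEA, 11, ATL, IAD), (HND, SEA, 11, CDG, ORD), (HND, SEA, 11, CDG, SEA), (HND, SEA, 11, CDG, SFO), (HND, SEA, 11, HND, SEA), (HND, SEA, 11, JFK, HND), (HND, SEA, 11, LAX, MIA), (HND, SEA, 11, LHR, LHR), (HND, SEA, 11, NRT, LHR), (JFK, HND, 11, ATL, IAD), (JFK, HND, 11, CDG, ORD), (JFK, HND, 11, CDG, SEA), (JFK, HND, 11, CDG, SFO), (JFK, HND, 11, HND, SEA), (JFK, HND, 11, JFK, HND), (JFK, HND, 11, LAX, MIA), (JFK, HND, 11, LHR, LHR), (JFK, HND, 11, NRT, LHR), (LAX, MIA, 11, ATL, IAD), (LAX, MIA, 11, CDG, ORD), (LAX, MIA, 11, CDG, SEA), (LAX, MIA, 11, CDG, SFO), (LAX, MIA, 11, HND, SEA), (LAX, MIA, 11, JFK, HND), (LAX, MIA, 11, LAX, MIA), (LAX, MIA, 11, LHR, LHR), (LAX, MIA, 11, NRT, LHR), (LHR, LHR, 11, ATL, IAD), (LHR, LHR, 11, CDG, ORD), (LHR, LHR, 11, CDG, SEA), (LHR, LHR, 11, CDG, SFO), (LHR, LHR, 11, HND, SEA), (LHR, LHR, 11, JFK, HND), (LHR, LHR, 11, LAX, MIA), (LHR, LHR, 11, LHR, LHR), (LHR, LHR, 11, NRT, LHR), (NRT, LHR, 11, ATL, IAD), (NRT, LHR, 11, CDG, ORD), (NRT, LHR, 11, CDG, SEA), (NRT, LHR, 11, CDG, SFO), (NRT, LHR, 11, HND, SEA), (NRT, LHR, 11, JFK, HND), (NRT, LHR, 11, LAX, MIA), (NRT, LHR, 11, LHR, LHR), (NRT, LHR, 11, NRT, LHR), (ORD, DEN, 33, ORD, DEN)}
Apply σ_{src ≠ src2}; surviving tuples: {(ATL, IAD, 11, CDG, ORD), (ATL, IAD, 11, CDG, SEA), (ATL, IAD, 11, CDG, SFO), (ATL, IAD, 11, HND, SEA), (ATL, IAD, 11, JFK, HND), (ATL, IAD, 11, LAX, MIA), (ATL, IAD, 11, LHR, LHR), (ATL, IAD, 11, NRT, LHR), (CDG, ORD, 11, ATL, IAD), (CDG, ORD, 11, HND, SEA), (CDG, ORD, 11, JFK, HND), (CDG, ORD, 11, LAX, MIA), (CDG, ORD, 11, LHR, LHR), (CDG, ORD, 11, NRT, LHR), (CDG, SEA, 11, ATL, IAD), (CDG, SEA, 11, HND, SEA), (CDG, SEA, 11, JFK, HND), (CDG, SEA, 11, LAX, MIA), (CDG, SEA, 11, LHR, LHR), (CDG, SEA, 11, NRT, LHR), (CDG, SFO, 11, ATL, IAD), (CDG, SFO, 11, HND, SEA), (CDG, SFO, 11, JFK, HND), (CDG, SFO, 11, LAX, MIA), (CDG, SFO, 11, LHR, LHR), (CDG, SFO, 11, NRT, LHR), (HND, SEA, 11, ATL, IAD), (HND, SEA, 11, CDG, ORD), (HND, SEA, 11, CDG, SEA), (HND, SEA, 11, CDG, SFO), (HND, SEA, 11, JFK, HND), (HND, SEA, 11, LAX, MIA), (HND, SEA, 11, LHR, LHR), (HND, SEA, 11, NRT, LHR), (JFK, HND, 11, ATL, IAD), (JFK, HND, 11, CDG, ORD), (JFK, HND, 11, CDG, SEA), (JFK, HND, 11, CDG, SFO), (JFK, HND, 11, HND, SEA), (JFK, HND, 11, LAX, MIA), (JFK, HND, 11, LHR, LHR), (JFK, HND, 11, NRT, LHR), (LAX, MIA, 11, ATL, IAD), (LAX, MIA, 11, CDG, ORD), (LAX, MIA, 11, CDG, SEA), (LAX, MIA, 11, CDG, SFO), (LAX, MIA, 11, HND, SEA), (LAX, MIA, 11, JFK, HND), (LAX, MIA, 11, LHR, LHR), (LAX, MIA, 11, NRT, LHR), (LHR, LHR, 11, ATL, IAD), (LHR, LHR, 11, CDG, ORD), (LHR, LHR, 11, CDG, SEA), (LHR, LHR, 11, CDG, SFO), (LHR, LHR, 11, HND, SEA), (LHR, LHR, 11, JFK, HND), (LHR, LHR, 11, LAX, MIA), (LHR, LHR, 11, NRT, LHR), (NRT, LHR, 11, ATL, IAD), (NRT, LHR, 11, CDG, ORD), (NRT, LHR, 11, CDG, SEA), (NRT, LHR, 11, CDG, SFO), (NRT, LHR, 11, HND, SEA), (NRT, LHR, 11, JFK, HND), (NRT, LHR, 11, LAX, MIA), (NRT, LHR, 11, LHR, LHR)}
Projecting to code2, pid (59 duplicate(s) eliminated): {(HND, 11), (IAD, 11), (LHR, 11), (MIA, 11), (ORD, 11), (SEA, 11), (SFO, 11)}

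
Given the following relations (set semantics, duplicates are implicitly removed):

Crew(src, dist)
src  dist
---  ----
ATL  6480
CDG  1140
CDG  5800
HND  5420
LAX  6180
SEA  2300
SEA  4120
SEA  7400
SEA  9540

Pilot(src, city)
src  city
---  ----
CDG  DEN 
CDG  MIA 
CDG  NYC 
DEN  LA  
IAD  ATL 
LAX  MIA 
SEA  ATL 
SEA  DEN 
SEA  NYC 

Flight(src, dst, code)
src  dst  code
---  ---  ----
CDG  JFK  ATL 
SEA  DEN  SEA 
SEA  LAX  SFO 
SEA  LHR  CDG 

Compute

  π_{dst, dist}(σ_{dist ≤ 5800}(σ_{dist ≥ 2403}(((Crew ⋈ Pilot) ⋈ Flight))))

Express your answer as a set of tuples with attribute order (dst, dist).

{(DEN, 4120), (JFK, 5800), (LAX, 4120), (LHR, 4120)}

Joining Crew and Pilot on src yields {(CDG, 1140, DEN), (CDG, 1140, MIA), (CDG, 1140, NYC), (CDG, 5800, DEN), (CDG, 5800, MIA), (CDG, 5800, NYC), (LAX, 6180, MIA), (SEA, 2300, ATL), (SEA, 2300, DEN), (SEA, 2300, NYC), (SEA, 4120, ATL), (SEA, 4120, DEN), (SEA, 4120, NYC), (SEA, 7400, ATL), (SEA, 7400, DEN), (SEA, 7400, NYC), (SEA, 9540, ATL), (SEA, 9540, DEN), (SEA, 9540, NYC)}.
Joining (Crew ⋈ Pilot) and Flight on src yields {(CDG, 1140, DEN, JFK, ATL), (CDG, 1140, MIA, JFK, ATL), (CDG, 1140, NYC, JFK, ATL), (CDG, 5800, DEN, JFK, ATL), (CDG, 5800, MIA, JFK, ATL), (CDG, 5800, NYC, JFK, ATL), (SEA, 2300, ATL, DEN, SEA), (SEA, 2300, ATL, LAX, SFO), (SEA, 2300, ATL, LHR, CDG), (SEA, 2300, DEN, DEN, SEA), (SEA, 2300, DEN, LAX, SFO), (SEA, 2300, DEN, LHR, CDG), (SEA, 2300, NYC, DEN, SEA), (SEA, 2300, NYC, LAX, SFO), (SEA, 2300, NYC, LHR, CDG), (SEA, 4120, ATL, DEN, SEA), (SEA, 4120, ATL, LAX, SFO), (SEA, 4120, ATL, LHR, CDG), (SEA, 4120, DEN, DEN, SEA), (SEA, 4120, DEN, LAX, SFO), (SEA, 4120, DEN, LHR, CDG), (SEA, 4120, NYC, DEN, SEA), (SEA, 4120, NYC, LAX, SFO), (SEA, 4120, NYC, LHR, CDG), (SEA, 7400, ATL, DEN, SEA), (SEA, 7400, ATL, LAX, SFO), (SEA, 7400, ATL, LHR, CDG), (SEA, 7400, DEN, DEN, SEA), (SEA, 7400, DEN, LAX, SFO), (SEA, 7400, DEN, LHR, CDG), (SEA, 7400, NYC, DEN, SEA), (SEA, 7400, NYC, LAX, SFO), (SEA, 7400, NYC, LHR, CDG), (SEA, 9540, ATL, DEN, SEA), (SEA, 9540, ATL, LAX, SFO), (SEA, 9540, ATL, LHR, CDG), (SEA, 9540, DEN, DEN, SEA), (SEA, 9540, DEN, LAX, SFO), (SEA, 9540, DEN, LHR, CDG), (SEA, 9540, NYC, DEN, SEA), (SEA, 9540, NYC, LAX, SFO), (SEA, 9540, NYC, LHR, CDG)}.
Filtering on dist ≥ 2403 leaves {(CDG, 5800, DEN, JFK, ATL), (CDG, 5800, MIA, JFK, ATL), (CDG, 5800, NYC, JFK, ATL), (SEA, 4120, ATL, DEN, SEA), (SEA, 4120, ATL, LAX, SFO), (SEA, 4120, ATL, LHR, CDG), (SEA, 4120, DEN, DEN, SEA), (SEA, 4120, DEN, LAX, SFO), (SEA, 4120, DEN, LHR, CDG), (SEA, 4120, NYC, DEN, SEA), (SEA, 4120, NYC, LAX, SFO), (SEA, 4120, NYC, LHR, CDG), (SEA, 7400, ATL, DEN, SEA), (SEA, 7400, ATL, LAX, SFO), (SEA, 7400, ATL, LHR, CDG), (SEA, 7400, DEN, DEN, SEA), (SEA, 7400, DEN, LAX, SFO), (SEA, 7400, DEN, LHR, CDG), (SEA, 7400, NYC, DEN, SEA), (SEA, 7400, NYC, LAX, SFO), (SEA, 7400, NYC, LHR, CDG), (SEA, 9540, ATL, DEN, SEA), (SEA, 9540, ATL, LAX, SFO), (SEA, 9540, ATL, LHR, CDG), (SEA, 9540, DEN, DEN, SEA), (SEA, 9540, DEN, LAX, SFO), (SEA, 9540, DEN, LHR, CDG), (SEA, 9540, NYC, DEN, SEA), (SEA, 9540, NYC, LAX, SFO), (SEA, 9540, NYC, LHR, CDG)}.
Filtering on dist ≤ 5800 leaves {(CDG, 5800, DEN, JFK, ATL), (CDG, 5800, MIA, JFK, ATL), (CDG, 5800, NYC, JFK, ATL), (SEA, 4120, ATL, DEN, SEA), (SEA, 4120, ATL, LAX, SFO), (SEA, 4120, ATL, LHR, CDG), (SEA, 4120, DEN, DEN, SEA), (SEA, 4120, DEN, LAX, SFO), (SEA, 4120, DEN, LHR, CDG), (SEA, 4120, NYC, DEN, SEA), (SEA, 4120, NYC, LAX, SFO), (SEA, 4120, NYC, LHR, CDG)}.
π_{dst, dist} gives {(DEN, 4120), (JFK, 5800), (LAX, 4120), (LHR, 4120)} (8 duplicate(s) eliminated).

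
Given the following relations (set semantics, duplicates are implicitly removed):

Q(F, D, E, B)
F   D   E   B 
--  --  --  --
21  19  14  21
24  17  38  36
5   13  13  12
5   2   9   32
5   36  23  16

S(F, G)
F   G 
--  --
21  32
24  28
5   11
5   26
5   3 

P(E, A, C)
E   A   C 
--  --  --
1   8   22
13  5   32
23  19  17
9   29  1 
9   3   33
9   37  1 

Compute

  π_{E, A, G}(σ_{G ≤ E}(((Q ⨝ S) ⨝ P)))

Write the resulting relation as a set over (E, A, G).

Q ⋈ S (natural join on F): {(21, 19, 14, 21, 32), (24, 17, 38, 36, 28), (5, 13, 13, 12, 11), (5, 13, 13, 12, 26), (5, 13, 13, 12, 3), (5, 2, 9, 32, 11), (5, 2, 9, 32, 26), (5, 2, 9, 32, 3), (5, 36, 23, 16, 11), (5, 36, 23, 16, 26), (5, 36, 23, 16, 3)}
(Q ⨝ S) ⋈ P (natural join on E): {(5, 13, 13, 12, 11, 5, 32), (5, 13, 13, 12, 26, 5, 32), (5, 13, 13, 12, 3, 5, 32), (5, 2, 9, 32, 11, 29, 1), (5, 2, 9, 32, 11, 3, 33), (5, 2, 9, 32, 11, 37, 1), (5, 2, 9, 32, 26, 29, 1), (5, 2, 9, 32, 26, 3, 33), (5, 2, 9, 32, 26, 37, 1), (5, 2, 9, 32, 3, 29, 1), (5, 2, 9, 32, 3, 3, 33), (5, 2, 9, 32, 3, 37, 1), (5, 36, 23, 16, 11, 19, 17), (5, 36, 23, 16, 26, 19, 17), (5, 36, 23, 16, 3, 19, 17)}
Apply σ_{G ≤ E}; surviving tuples: {(5, 13, 13, 12, 11, 5, 32), (5, 13, 13, 12, 3, 5, 32), (5, 2, 9, 32, 3, 29, 1), (5, 2, 9, 32, 3, 3, 33), (5, 2, 9, 32, 3, 37, 1), (5, 36, 23, 16, 11, 19, 17), (5, 36, 23, 16, 3, 19, 17)}
π[E, A, G]: project onto (E, A, G) → {(13, 5, 11), (13, 5, 3), (23, 19, 11), (23, 19, 3), (9, 29, 3), (9, 3, 3), (9, 37, 3)}

{(13, 5, 11), (13, 5, 3), (23, 19, 11), (23, 19, 3), (9, 29, 3), (9, 3, 3), (9, 37, 3)}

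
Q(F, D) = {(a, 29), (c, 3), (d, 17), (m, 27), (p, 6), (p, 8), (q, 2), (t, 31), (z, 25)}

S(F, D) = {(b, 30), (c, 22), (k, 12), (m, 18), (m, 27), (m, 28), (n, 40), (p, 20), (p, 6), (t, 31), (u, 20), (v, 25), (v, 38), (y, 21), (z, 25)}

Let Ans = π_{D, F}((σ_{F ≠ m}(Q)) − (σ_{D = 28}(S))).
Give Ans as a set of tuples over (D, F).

{(17, d), (2, q), (25, z), (29, a), (3, c), (31, t), (6, p), (8, p)}

Selection F ≠ m: {(a, 29), (c, 3), (d, 17), (p, 6), (p, 8), (q, 2), (t, 31), (z, 25)}
Selection D = 28: {(m, 28)}
Difference: {(a, 29), (c, 3), (d, 17), (p, 6), (p, 8), (q, 2), (t, 31), (z, 25)} with {(m, 28)} → {(a, 29), (c, 3), (d, 17), (p, 6), (p, 8), (q, 2), (t, 31), (z, 25)}
π[D, F]: project onto (D, F) → {(17, d), (2, q), (25, z), (29, a), (3, c), (31, t), (6, p), (8, p)}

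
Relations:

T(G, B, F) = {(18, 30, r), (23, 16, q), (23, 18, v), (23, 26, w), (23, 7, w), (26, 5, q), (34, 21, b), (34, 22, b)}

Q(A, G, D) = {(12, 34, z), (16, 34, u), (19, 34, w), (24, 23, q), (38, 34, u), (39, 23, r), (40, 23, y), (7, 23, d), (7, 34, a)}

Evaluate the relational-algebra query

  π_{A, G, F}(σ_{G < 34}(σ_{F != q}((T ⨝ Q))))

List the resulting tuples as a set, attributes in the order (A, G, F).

{(24, 23, v), (24, 23, w), (39, 23, v), (39, 23, w), (40, 23, v), (40, 23, w), (7, 23, v), (7, 23, w)}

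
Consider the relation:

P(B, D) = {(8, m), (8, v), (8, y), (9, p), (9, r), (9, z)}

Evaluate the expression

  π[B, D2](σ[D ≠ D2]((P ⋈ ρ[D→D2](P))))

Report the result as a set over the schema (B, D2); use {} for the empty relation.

ρ[D→D2]: schema becomes (B, D2); tuples unchanged.
Joining P and ρ[D→D2](P) on B yields {(8, m, m), (8, m, v), (8, m, y), (8, v, m), (8, v, v), (8, v, y), (8, y, m), (8, y, v), (8, y, y), (9, p, p), (9, p, r), (9, p, z), (9, r, p), (9, r, r), (9, r, z), (9, z, p), (9, z, r), (9, z, z)}.
Apply σ_{D ≠ D2}; surviving tuples: {(8, m, v), (8, m, y), (8, v, m), (8, v, y), (8, y, m), (8, y, v), (9, p, r), (9, p, z), (9, r, p), (9, r, z), (9, z, p), (9, z, r)}
π[B, D2]: project onto (B, D2) (6 duplicate(s) eliminated) → {(8, m), (8, v), (8, y), (9, p), (9, r), (9, z)}

{(8, m), (8, v), (8, y), (9, p), (9, r), (9, z)}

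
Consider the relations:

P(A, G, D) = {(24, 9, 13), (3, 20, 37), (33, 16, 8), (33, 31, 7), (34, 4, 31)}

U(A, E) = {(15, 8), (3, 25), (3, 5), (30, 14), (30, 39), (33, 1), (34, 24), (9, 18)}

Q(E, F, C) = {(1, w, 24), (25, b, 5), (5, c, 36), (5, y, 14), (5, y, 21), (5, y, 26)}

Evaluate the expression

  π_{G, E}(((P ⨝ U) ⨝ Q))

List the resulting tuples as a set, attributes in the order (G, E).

P ⋈ U (natural join on A): {(3, 20, 37, 25), (3, 20, 37, 5), (33, 16, 8, 1), (33, 31, 7, 1), (34, 4, 31, 24)}
(P ⨝ U) ⋈ Q (natural join on E): {(3, 20, 37, 25, b, 5), (3, 20, 37, 5, c, 36), (3, 20, 37, 5, y, 14), (3, 20, 37, 5, y, 21), (3, 20, 37, 5, y, 26), (33, 16, 8, 1, w, 24), (33, 31, 7, 1, w, 24)}
π_{G, E} gives {(16, 1), (20, 25), (20, 5), (31, 1)} (3 duplicate(s) eliminated).

{(16, 1), (20, 25), (20, 5), (31, 1)}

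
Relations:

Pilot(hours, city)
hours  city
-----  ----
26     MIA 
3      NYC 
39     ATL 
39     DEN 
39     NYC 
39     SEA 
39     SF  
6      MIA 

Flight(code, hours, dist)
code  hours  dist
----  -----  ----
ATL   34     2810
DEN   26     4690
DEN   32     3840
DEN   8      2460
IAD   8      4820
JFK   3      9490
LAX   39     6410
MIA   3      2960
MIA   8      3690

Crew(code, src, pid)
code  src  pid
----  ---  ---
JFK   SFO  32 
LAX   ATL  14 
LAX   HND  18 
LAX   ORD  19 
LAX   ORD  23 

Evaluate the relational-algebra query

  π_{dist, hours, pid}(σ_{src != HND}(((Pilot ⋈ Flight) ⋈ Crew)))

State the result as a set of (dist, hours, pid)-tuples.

Joining Pilot and Flight on hours yields {(26, MIA, DEN, 4690), (3, NYC, JFK, 9490), (3, NYC, MIA, 2960), (39, ATL, LAX, 6410), (39, DEN, LAX, 6410), (39, NYC, LAX, 6410), (39, SEA, LAX, 6410), (39, SF, LAX, 6410)}.
Joining (Pilot ⋈ Flight) and Crew on code yields {(3, NYC, JFK, 9490, SFO, 32), (39, ATL, LAX, 6410, ATL, 14), (39, ATL, LAX, 6410, HND, 18), (39, ATL, LAX, 6410, ORD, 19), (39, ATL, LAX, 6410, ORD, 23), (39, DEN, LAX, 6410, ATL, 14), (39, DEN, LAX, 6410, HND, 18), (39, DEN, LAX, 6410, ORD, 19), (39, DEN, LAX, 6410, ORD, 23), (39, NYC, LAX, 6410, ATL, 14), (39, NYC, LAX, 6410, HND, 18), (39, NYC, LAX, 6410, ORD, 19), (39, NYC, LAX, 6410, ORD, 23), (39, SEA, LAX, 6410, ATL, 14), (39, SEA, LAX, 6410, HND, 18), (39, SEA, LAX, 6410, ORD, 19), (39, SEA, LAX, 6410, ORD, 23), (39, SF, LAX, 6410, ATL, 14), (39, SF, LAX, 6410, HND, 18), (39, SF, LAX, 6410, ORD, 19), (39, SF, LAX, 6410, ORD, 23)}.
Apply σ_{src != HND}; surviving tuples: {(3, NYC, JFK, 9490, SFO, 32), (39, ATL, LAX, 6410, ATL, 14), (39, ATL, LAX, 6410, ORD, 19), (39, ATL, LAX, 6410, ORD, 23), (39, DEN, LAX, 6410, ATL, 14), (39, DEN, LAX, 6410, ORD, 19), (39, DEN, LAX, 6410, ORD, 23), (39, NYC, LAX, 6410, ATL, 14), (39, NYC, LAX, 6410, ORD, 19), (39, NYC, LAX, 6410, ORD, 23), (39, SEA, LAX, 6410, ATL, 14), (39, SEA, LAX, 6410, ORD, 19), (39, SEA, LAX, 6410, ORD, 23), (39, SF, LAX, 6410, ATL, 14), (39, SF, LAX, 6410, ORD, 19), (39, SF, LAX, 6410, ORD, 23)}
Projecting to dist, hours, pid (12 duplicate(s) eliminated): {(6410, 39, 14), (6410, 39, 19), (6410, 39, 23), (9490, 3, 32)}

{(6410, 39, 14), (6410, 39, 19), (6410, 39, 23), (9490, 3, 32)}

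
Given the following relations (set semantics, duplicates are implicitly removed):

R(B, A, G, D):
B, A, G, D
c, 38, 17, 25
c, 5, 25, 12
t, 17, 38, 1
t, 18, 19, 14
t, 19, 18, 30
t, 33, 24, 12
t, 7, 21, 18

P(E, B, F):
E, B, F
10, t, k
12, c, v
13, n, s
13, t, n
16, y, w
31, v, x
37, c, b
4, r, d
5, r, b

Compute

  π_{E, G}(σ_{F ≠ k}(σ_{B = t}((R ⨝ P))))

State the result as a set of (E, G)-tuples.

Natural join on B: {(c, 38, 17, 25, 12, v), (c, 38, 17, 25, 37, b), (c, 5, 25, 12, 12, v), (c, 5, 25, 12, 37, b), (t, 17, 38, 1, 10, k), (t, 17, 38, 1, 13, n), (t, 18, 19, 14, 10, k), (t, 18, 19, 14, 13, n), (t, 19, 18, 30, 10, k), (t, 19, 18, 30, 13, n), (t, 33, 24, 12, 10, k), (t, 33, 24, 12, 13, n), (t, 7, 21, 18, 10, k), (t, 7, 21, 18, 13, n)}
σ[B = t]: keep tuples satisfying B = t → {(t, 17, 38, 1, 10, k), (t, 17, 38, 1, 13, n), (t, 18, 19, 14, 10, k), (t, 18, 19, 14, 13, n), (t, 19, 18, 30, 10, k), (t, 19, 18, 30, 13, n), (t, 33, 24, 12, 10, k), (t, 33, 24, 12, 13, n), (t, 7, 21, 18, 10, k), (t, 7, 21, 18, 13, n)}
σ[F ≠ k]: keep tuples satisfying F ≠ k → {(t, 17, 38, 1, 13, n), (t, 18, 19, 14, 13, n), (t, 19, 18, 30, 13, n), (t, 33, 24, 12, 13, n), (t, 7, 21, 18, 13, n)}
Keep only column(s) E, G: {(13, 18), (13, 19), (13, 21), (13, 24), (13, 38)}

{(13, 18), (13, 19), (13, 21), (13, 24), (13, 38)}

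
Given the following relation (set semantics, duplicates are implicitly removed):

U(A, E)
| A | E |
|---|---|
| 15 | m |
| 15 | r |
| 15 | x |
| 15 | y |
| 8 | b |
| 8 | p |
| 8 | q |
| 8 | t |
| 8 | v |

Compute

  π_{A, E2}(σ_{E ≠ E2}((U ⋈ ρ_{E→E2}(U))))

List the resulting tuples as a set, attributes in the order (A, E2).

ρ[E→E2]: schema becomes (A, E2); tuples unchanged.
U ⋈ ρ_{E→E2}(U) (natural join on A): {(15, m, m), (15, m, r), (15, m, x), (15, m, y), (15, r, m), (15, r, r), (15, r, x), (15, r, y), (15, x, m), (15, x, r), (15, x, x), (15, x, y), (15, y, m), (15, y, r), (15, y, x), (15, y, y), (8, b, b), (8, b, p), (8, b, q), (8, b, t), (8, b, v), (8, p, b), (8, p, p), (8, p, q), (8, p, t), (8, p, v), (8, q, b), (8, q, p), (8, q, q), (8, q, t), (8, q, v), (8, t, b), (8, t, p), (8, t, q), (8, t, t), (8, t, v), (8, v, b), (8, v, p), (8, v, q), (8, v, t), (8, v, v)}
σ[E ≠ E2]: keep tuples satisfying E ≠ E2 → {(15, m, r), (15, m, x), (15, m, y), (15, r, m), (15, r, x), (15, r, y), (15, x, m), (15, x, r), (15, x, y), (15, y, m), (15, y, r), (15, y, x), (8, b, p), (8, b, q), (8, b, t), (8, b, v), (8, p, b), (8, p, q), (8, p, t), (8, p, v), (8, q, b), (8, q, p), (8, q, t), (8, q, v), (8, t, b), (8, t, p), (8, t, q), (8, t, v), (8, v, b), (8, v, p), (8, v, q), (8, v, t)}
π[A, E2]: project onto (A, E2) (23 duplicate(s) eliminated) → {(15, m), (15, r), (15, x), (15, y), (8, b), (8, p), (8, q), (8, t), (8, v)}

{(15, m), (15, r), (15, x), (15, y), (8, b), (8, p), (8, q), (8, t), (8, v)}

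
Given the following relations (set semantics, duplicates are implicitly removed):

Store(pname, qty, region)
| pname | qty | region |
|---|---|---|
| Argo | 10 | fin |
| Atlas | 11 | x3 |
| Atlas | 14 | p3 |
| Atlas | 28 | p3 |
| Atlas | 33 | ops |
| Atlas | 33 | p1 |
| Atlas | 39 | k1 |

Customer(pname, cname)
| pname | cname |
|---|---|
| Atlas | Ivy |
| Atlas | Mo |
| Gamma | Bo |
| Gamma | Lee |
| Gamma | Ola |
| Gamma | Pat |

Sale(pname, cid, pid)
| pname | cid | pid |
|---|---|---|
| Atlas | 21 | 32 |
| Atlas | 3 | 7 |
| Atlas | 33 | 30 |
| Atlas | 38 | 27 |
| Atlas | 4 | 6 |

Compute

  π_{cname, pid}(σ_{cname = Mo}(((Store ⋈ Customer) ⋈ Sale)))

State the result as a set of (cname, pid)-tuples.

Natural join on pname: {(Atlas, 11, x3, Ivy), (Atlas, 11, x3, Mo), (Atlas, 14, p3, Ivy), (Atlas, 14, p3, Mo), (Atlas, 28, p3, Ivy), (Atlas, 28, p3, Mo), (Atlas, 33, ops, Ivy), (Atlas, 33, ops, Mo), (Atlas, 33, p1, Ivy), (Atlas, 33, p1, Mo), (Atlas, 39, k1, Ivy), (Atlas, 39, k1, Mo)}
Natural join on pname: {(Atlas, 11, x3, Ivy, 21, 32), (Atlas, 11, x3, Ivy, 3, 7), (Atlas, 11, x3, Ivy, 33, 30), (Atlas, 11, x3, Ivy, 38, 27), (Atlas, 11, x3, Ivy, 4, 6), (Atlas, 11, x3, Mo, 21, 32), (Atlas, 11, x3, Mo, 3, 7), (Atlas, 11, x3, Mo, 33, 30), (Atlas, 11, x3, Mo, 38, 27), (Atlas, 11, x3, Mo, 4, 6), (Atlas, 14, p3, Ivy, 21, 32), (Atlas, 14, p3, Ivy, 3, 7), (Atlas, 14, p3, Ivy, 33, 30), (Atlas, 14, p3, Ivy, 38, 27), (Atlas, 14, p3, Ivy, 4, 6), (Atlas, 14, p3, Mo, 21, 32), (Atlas, 14, p3, Mo, 3, 7), (Atlas, 14, p3, Mo, 33, 30), (Atlas, 14, p3, Mo, 38, 27), (Atlas, 14, p3, Mo, 4, 6), (Atlas, 28, p3, Ivy, 21, 32), (Atlas, 28, p3, Ivy, 3, 7), (Atlas, 28, p3, Ivy, 33, 30), (Atlas, 28, p3, Ivy, 38, 27), (Atlas, 28, p3, Ivy, 4, 6), (Atlas, 28, p3, Mo, 21, 32), (Atlas, 28, p3, Mo, 3, 7), (Atlas, 28, p3, Mo, 33, 30), (Atlas, 28, p3, Mo, 38, 27), (Atlas, 28, p3, Mo, 4, 6), (Atlas, 33, ops, Ivy, 21, 32), (Atlas, 33, ops, Ivy, 3, 7), (Atlas, 33, ops, Ivy, 33, 30), (Atlas, 33, ops, Ivy, 38, 27), (Atlas, 33, ops, Ivy, 4, 6), (Atlas, 33, ops, Mo, 21, 32), (Atlas, 33, ops, Mo, 3, 7), (Atlas, 33, ops, Mo, 33, 30), (Atlas, 33, ops, Mo, 38, 27), (Atlas, 33, ops, Mo, 4, 6), (Atlas, 33, p1, Ivy, 21, 32), (Atlas, 33, p1, Ivy, 3, 7), (Atlas, 33, p1, Ivy, 33, 30), (Atlas, 33, p1, Ivy, 38, 27), (Atlas, 33, p1, Ivy, 4, 6), (Atlas, 33, p1, Mo, 21, 32), (Atlas, 33, p1, Mo, 3, 7), (Atlas, 33, p1, Mo, 33, 30), (Atlas, 33, p1, Mo, 38, 27), (Atlas, 33, p1, Mo, 4, 6), (Atlas, 39, k1, Ivy, 21, 32), (Atlas, 39, k1, Ivy, 3, 7), (Atlas, 39, k1, Ivy, 33, 30), (Atlas, 39, k1, Ivy, 38, 27), (Atlas, 39, k1, Ivy, 4, 6), (Atlas, 39, k1, Mo, 21, 32), (Atlas, 39, k1, Mo, 3, 7), (Atlas, 39, k1, Mo, 33, 30), (Atlas, 39, k1, Mo, 38, 27), (Atlas, 39, k1, Mo, 4, 6)}
Filtering on cname = Mo leaves {(Atlas, 11, x3, Mo, 21, 32), (Atlas, 11, x3, Mo, 3, 7), (Atlas, 11, x3, Mo, 33, 30), (Atlas, 11, x3, Mo, 38, 27), (Atlas, 11, x3, Mo, 4, 6), (Atlas, 14, p3, Mo, 21, 32), (Atlas, 14, p3, Mo, 3, 7), (Atlas, 14, p3, Mo, 33, 30), (Atlas, 14, p3, Mo, 38, 27), (Atlas, 14, p3, Mo, 4, 6), (Atlas, 28, p3, Mo, 21, 32), (Atlas, 28, p3, Mo, 3, 7), (Atlas, 28, p3, Mo, 33, 30), (Atlas, 28, p3, Mo, 38, 27), (Atlas, 28, p3, Mo, 4, 6), (Atlas, 33, ops, Mo, 21, 32), (Atlas, 33, ops, Mo, 3, 7), (Atlas, 33, ops, Mo, 33, 30), (Atlas, 33, ops, Mo, 38, 27), (Atlas, 33, ops, Mo, 4, 6), (Atlas, 33, p1, Mo, 21, 32), (Atlas, 33, p1, Mo, 3, 7), (Atlas, 33, p1, Mo, 33, 30), (Atlas, 33, p1, Mo, 38, 27), (Atlas, 33, p1, Mo, 4, 6), (Atlas, 39, k1, Mo, 21, 32), (Atlas, 39, k1, Mo, 3, 7), (Atlas, 39, k1, Mo, 33, 30), (Atlas, 39, k1, Mo, 38, 27), (Atlas, 39, k1, Mo, 4, 6)}.
Projecting to cname, pid (25 duplicate(s) eliminated): {(Mo, 27), (Mo, 30), (Mo, 32), (Mo, 6), (Mo, 7)}

{(Mo, 27), (Mo, 30), (Mo, 32), (Mo, 6), (Mo, 7)}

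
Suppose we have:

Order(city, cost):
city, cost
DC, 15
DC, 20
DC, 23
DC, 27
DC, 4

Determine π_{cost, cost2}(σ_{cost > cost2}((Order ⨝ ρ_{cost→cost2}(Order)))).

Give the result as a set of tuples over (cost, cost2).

ρ[cost→cost2]: schema becomes (city, cost2); tuples unchanged.
Natural join on city: {(DC, 15, 15), (DC, 15, 20), (DC, 15, 23), (DC, 15, 27), (DC, 15, 4), (DC, 20, 15), (DC, 20, 20), (DC, 20, 23), (DC, 20, 27), (DC, 20, 4), (DC, 23, 15), (DC, 23, 20), (DC, 23, 23), (DC, 23, 27), (DC, 23, 4), (DC, 27, 15), (DC, 27, 20), (DC, 27, 23), (DC, 27, 27), (DC, 27, 4), (DC, 4, 15), (DC, 4, 20), (DC, 4, 23), (DC, 4, 27), (DC, 4, 4)}
Selection cost > cost2: {(DC, 15, 4), (DC, 20, 15), (DC, 20, 4), (DC, 23, 15), (DC, 23, 20), (DC, 23, 4), (DC, 27, 15), (DC, 27, 20), (DC, 27, 23), (DC, 27, 4)}
π[cost, cost2]: project onto (cost, cost2) → {(15, 4), (20, 15), (20, 4), (23, 15), (23, 20), (23, 4), (27, 15), (27, 20), (27, 23), (27, 4)}

{(15, 4), (20, 15), (20, 4), (23, 15), (23, 20), (23, 4), (27, 15), (27, 20), (27, 23), (27, 4)}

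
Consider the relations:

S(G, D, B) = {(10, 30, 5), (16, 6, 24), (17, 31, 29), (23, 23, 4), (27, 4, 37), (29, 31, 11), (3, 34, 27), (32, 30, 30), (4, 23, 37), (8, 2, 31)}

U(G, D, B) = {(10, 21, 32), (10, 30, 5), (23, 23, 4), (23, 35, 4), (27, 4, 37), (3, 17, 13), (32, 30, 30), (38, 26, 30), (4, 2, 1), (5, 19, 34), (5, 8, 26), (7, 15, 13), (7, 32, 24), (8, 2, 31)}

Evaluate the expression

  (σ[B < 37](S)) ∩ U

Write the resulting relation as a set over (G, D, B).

{(10, 30, 5), (23, 23, 4), (32, 30, 30), (8, 2, 31)}

σ[B < 37]: keep tuples satisfying B < 37 → {(10, 30, 5), (16, 6, 24), (17, 31, 29), (23, 23, 4), (29, 31, 11), (3, 34, 27), (32, 30, 30), (8, 2, 31)}
Set intersection of the two operands is {(10, 30, 5), (23, 23, 4), (32, 30, 30), (8, 2, 31)}.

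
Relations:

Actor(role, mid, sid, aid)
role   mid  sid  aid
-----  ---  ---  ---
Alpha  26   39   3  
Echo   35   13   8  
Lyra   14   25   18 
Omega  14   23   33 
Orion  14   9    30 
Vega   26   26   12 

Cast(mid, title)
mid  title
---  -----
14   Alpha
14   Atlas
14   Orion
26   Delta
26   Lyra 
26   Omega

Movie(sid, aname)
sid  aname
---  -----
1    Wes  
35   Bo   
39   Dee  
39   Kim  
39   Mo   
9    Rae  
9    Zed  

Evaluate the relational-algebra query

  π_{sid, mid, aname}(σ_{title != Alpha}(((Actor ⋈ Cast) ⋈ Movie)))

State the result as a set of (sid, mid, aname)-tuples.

Natural join on mid: {(Alpha, 26, 39, 3, Delta), (Alpha, 26, 39, 3, Lyra), (Alpha, 26, 39, 3, Omega), (Lyra, 14, 25, 18, Alpha), (Lyra, 14, 25, 18, Atlas), (Lyra, 14, 25, 18, Orion), (Omega, 14, 23, 33, Alpha), (Omega, 14, 23, 33, Atlas), (Omega, 14, 23, 33, Orion), (Orion, 14, 9, 30, Alpha), (Orion, 14, 9, 30, Atlas), (Orion, 14, 9, 30, Orion), (Vega, 26, 26, 12, Delta), (Vega, 26, 26, 12, Lyra), (Vega, 26, 26, 12, Omega)}
Natural join on sid: {(Alpha, 26, 39, 3, Delta, Dee), (Alpha, 26, 39, 3, Delta, Kim), (Alpha, 26, 39, 3, Delta, Mo), (Alpha, 26, 39, 3, Lyra, Dee), (Alpha, 26, 39, 3, Lyra, Kim), (Alpha, 26, 39, 3, Lyra, Mo), (Alpha, 26, 39, 3, Omega, Dee), (Alpha, 26, 39, 3, Omega, Kim), (Alpha, 26, 39, 3, Omega, Mo), (Orion, 14, 9, 30, Alpha, Rae), (Orion, 14, 9, 30, Alpha, Zed), (Orion, 14, 9, 30, Atlas, Rae), (Orion, 14, 9, 30, Atlas, Zed), (Orion, 14, 9, 30, Orion, Rae), (Orion, 14, 9, 30, Orion, Zed)}
Filtering on title != Alpha leaves {(Alpha, 26, 39, 3, Delta, Dee), (Alpha, 26, 39, 3, Delta, Kim), (Alpha, 26, 39, 3, Delta, Mo), (Alpha, 26, 39, 3, Lyra, Dee), (Alpha, 26, 39, 3, Lyra, Kim), (Alpha, 26, 39, 3, Lyra, Mo), (Alpha, 26, 39, 3, Omega, Dee), (Alpha, 26, 39, 3, Omega, Kim), (Alpha, 26, 39, 3, Omega, Mo), (Orion, 14, 9, 30, Atlas, Rae), (Orion, 14, 9, 30, Atlas, Zed), (Orion, 14, 9, 30, Orion, Rae), (Orion, 14, 9, 30, Orion, Zed)}.
π_{sid, mid, aname} gives {(39, 26, Dee), (39, 26, Kim), (39, 26, Mo), (9, 14, Rae), (9, 14, Zed)} (8 duplicate(s) eliminated).

{(39, 26, Dee), (39, 26, Kim), (39, 26, Mo), (9, 14, Rae), (9, 14, Zed)}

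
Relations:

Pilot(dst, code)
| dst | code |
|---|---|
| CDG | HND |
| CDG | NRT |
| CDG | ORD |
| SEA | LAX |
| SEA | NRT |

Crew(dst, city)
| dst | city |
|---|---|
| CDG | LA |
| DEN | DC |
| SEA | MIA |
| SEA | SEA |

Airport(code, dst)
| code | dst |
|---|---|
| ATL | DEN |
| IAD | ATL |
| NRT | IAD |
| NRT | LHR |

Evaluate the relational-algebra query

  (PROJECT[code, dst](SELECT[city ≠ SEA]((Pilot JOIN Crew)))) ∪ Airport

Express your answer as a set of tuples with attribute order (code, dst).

Joining Pilot and Crew on dst yields {(CDG, HND, LA), (CDG, NRT, LA), (CDG, ORD, LA), (SEA, LAX, MIA), (SEA, LAX, SEA), (SEA, NRT, MIA), (SEA, NRT, SEA)}.
Filtering on city ≠ SEA leaves {(CDG, HND, LA), (CDG, NRT, LA), (CDG, ORD, LA), (SEA, LAX, MIA), (SEA, NRT, MIA)}.
π[code, dst]: project onto (code, dst) → {(HND, CDG), (LAX, SEA), (NRT, CDG), (NRT, SEA), (ORD, CDG)}
Taking the union: {(ATL, DEN), (HND, CDG), (IAD, ATL), (LAX, SEA), (NRT, CDG), (NRT, IAD), (NRT, LHR), (NRT, SEA), (ORD, CDG)}

{(ATL, DEN), (HND, CDG), (IAD, ATL), (LAX, SEA), (NRT, CDG), (NRT, IAD), (NRT, LHR), (NRT, SEA), (ORD, CDG)}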